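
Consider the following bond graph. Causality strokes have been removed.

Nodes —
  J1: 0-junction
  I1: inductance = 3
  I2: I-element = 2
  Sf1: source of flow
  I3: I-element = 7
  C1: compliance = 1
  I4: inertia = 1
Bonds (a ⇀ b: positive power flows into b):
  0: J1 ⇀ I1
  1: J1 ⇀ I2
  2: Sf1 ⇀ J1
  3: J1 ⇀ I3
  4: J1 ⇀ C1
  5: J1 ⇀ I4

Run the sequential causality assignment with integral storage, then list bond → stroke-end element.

bond 2 stroke→Sf1  (Sf1: flow source, stroke at near end)
bond 0 stroke→I1  (I1 outputs flow p/I1)
bond 1 stroke→I2  (I2: I, integral causality)
bond 3 stroke→I3  (I3: I, integral causality)
bond 4 stroke→J1  (C1 outputs effort q/C1)
bond 5 stroke→I4  (0-jn J1 has e-setter on 4)

b0 |I1
b1 |I2
b2 |Sf1
b3 |I3
b4 |J1
b5 |I4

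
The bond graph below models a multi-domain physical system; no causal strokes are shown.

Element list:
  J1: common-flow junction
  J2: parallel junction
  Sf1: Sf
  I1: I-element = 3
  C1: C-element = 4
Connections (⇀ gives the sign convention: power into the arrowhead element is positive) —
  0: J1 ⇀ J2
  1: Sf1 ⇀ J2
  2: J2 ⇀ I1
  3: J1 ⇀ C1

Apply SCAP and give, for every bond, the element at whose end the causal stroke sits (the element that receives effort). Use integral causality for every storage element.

β0 →J2
β1 →Sf1
β2 →I1
β3 →J1

b1 →Sf1  (source Sf1 imposes f)
b2 →I1  (I1: I, integral causality)
b0 →J2  (closing 0-jn rule on J2)
b3 →J1  (J1 flow already set via bond 0)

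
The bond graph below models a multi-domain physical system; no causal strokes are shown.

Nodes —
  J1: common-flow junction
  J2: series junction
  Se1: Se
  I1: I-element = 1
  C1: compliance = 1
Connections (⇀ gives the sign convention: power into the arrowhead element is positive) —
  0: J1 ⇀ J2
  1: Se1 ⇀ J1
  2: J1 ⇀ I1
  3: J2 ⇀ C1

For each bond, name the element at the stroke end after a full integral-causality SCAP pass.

β0 |J1
β1 |J1
β2 |I1
β3 |J2

bond 1 |J1  (source Se1 imposes e)
bond 2 |I1  (I1 outputs flow p/I1)
bond 0 |J1  (J1 flow already set via bond 2)
bond 3 |J2  (common-f at J2 fixed by 0)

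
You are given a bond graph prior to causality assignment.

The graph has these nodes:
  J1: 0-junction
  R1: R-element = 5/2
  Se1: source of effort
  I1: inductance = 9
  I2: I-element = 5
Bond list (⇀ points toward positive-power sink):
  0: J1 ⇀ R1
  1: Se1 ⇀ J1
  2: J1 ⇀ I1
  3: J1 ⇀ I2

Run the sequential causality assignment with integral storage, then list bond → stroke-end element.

b0 stroke→R1
b1 stroke→J1
b2 stroke→I1
b3 stroke→I2

bond 1 →J1  (Se1: effort source, stroke at far end)
bond 0 →R1  (J1 effort already set via bond 1)
bond 2 →I1  (J1: bond 1 brought effort, rest push out)
bond 3 →I2  (common-e at J1 fixed by 1)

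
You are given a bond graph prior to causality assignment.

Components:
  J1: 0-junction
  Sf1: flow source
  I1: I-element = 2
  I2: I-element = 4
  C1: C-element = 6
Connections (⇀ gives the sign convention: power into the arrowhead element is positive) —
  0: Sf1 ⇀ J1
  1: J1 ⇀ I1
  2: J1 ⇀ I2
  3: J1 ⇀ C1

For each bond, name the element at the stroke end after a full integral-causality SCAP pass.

b0 →Sf1  (Sf1 (Sf) sets flow on bond)
b1 →I1  (I1 outputs flow p/I1)
b2 →I2  (I2 outputs flow p/I2)
b3 →J1  (J1 needs exactly one e-in)

bond 0 stroke at Sf1
bond 1 stroke at I1
bond 2 stroke at I2
bond 3 stroke at J1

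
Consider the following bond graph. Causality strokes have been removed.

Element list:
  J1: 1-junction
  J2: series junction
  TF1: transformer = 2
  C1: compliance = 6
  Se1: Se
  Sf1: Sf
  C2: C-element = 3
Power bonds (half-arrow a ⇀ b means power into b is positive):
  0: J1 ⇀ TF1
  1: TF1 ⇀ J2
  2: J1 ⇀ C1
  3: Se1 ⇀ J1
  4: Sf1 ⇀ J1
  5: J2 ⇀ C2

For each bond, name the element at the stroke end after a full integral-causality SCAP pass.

b3 |J1  (Se1: effort source, stroke at far end)
b4 |Sf1  (Sf1 (Sf) sets flow on bond)
b0 |J1  (common-f at J1 fixed by 4)
b2 |J1  (1-jn J1 has f-setter on 4)
b1 |TF1  (TF TF1: opposite of bond 0)
b5 |J2  (common-f at J2 fixed by 1)

bond 0 →J1
bond 1 →TF1
bond 2 →J1
bond 3 →J1
bond 4 →Sf1
bond 5 →J2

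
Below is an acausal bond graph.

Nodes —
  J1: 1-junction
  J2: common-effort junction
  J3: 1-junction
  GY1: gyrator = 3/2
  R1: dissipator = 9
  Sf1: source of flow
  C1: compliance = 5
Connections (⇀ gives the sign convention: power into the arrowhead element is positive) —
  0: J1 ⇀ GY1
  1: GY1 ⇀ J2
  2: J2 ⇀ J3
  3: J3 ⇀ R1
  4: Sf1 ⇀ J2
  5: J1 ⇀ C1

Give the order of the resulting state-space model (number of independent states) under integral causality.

1  (C1 all integral)

b4 |Sf1  (source Sf1 imposes f)
b5 |J1  (C1 outputs effort q/C1)
b0 |GY1  (only one flow-in slot at J1)
b1 |GY1  (GY GY1: same side as bond 0)
b2 |J2  (J2: last free bond brings effort in)
b3 |J3  (J3 flow already set via bond 2)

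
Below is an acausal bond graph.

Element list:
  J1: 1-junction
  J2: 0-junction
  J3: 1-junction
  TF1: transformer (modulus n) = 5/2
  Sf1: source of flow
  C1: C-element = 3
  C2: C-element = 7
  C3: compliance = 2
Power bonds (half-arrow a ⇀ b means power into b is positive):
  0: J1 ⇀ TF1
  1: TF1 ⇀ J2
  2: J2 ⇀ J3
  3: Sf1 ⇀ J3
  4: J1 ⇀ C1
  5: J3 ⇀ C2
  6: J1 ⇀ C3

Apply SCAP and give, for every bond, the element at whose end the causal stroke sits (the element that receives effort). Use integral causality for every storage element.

β3 →Sf1  (Sf1: flow source, stroke at near end)
β2 →J3  (J3 flow already set via bond 3)
β5 →J3  (common-f at J3 fixed by 3)
β1 →J2  (closing 0-jn rule on J2)
β0 →TF1  (TF1: transformer flips bond 1)
β4 →J1  (1-jn J1 has f-setter on 0)
β6 →J1  (J1 flow already set via bond 0)

b0 →TF1
b1 →J2
b2 →J3
b3 →Sf1
b4 →J1
b5 →J3
b6 →J1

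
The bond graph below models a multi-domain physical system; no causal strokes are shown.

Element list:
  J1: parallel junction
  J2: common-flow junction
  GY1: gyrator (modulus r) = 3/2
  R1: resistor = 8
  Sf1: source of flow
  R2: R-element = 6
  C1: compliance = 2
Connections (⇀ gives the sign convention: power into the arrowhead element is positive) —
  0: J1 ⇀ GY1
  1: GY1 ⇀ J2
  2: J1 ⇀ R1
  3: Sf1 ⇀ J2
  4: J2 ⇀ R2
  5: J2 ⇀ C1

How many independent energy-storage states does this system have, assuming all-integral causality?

β3 stroke at Sf1  (Sf1 (Sf) sets flow on bond)
β1 stroke at J2  (J2 flow already set via bond 3)
β4 stroke at J2  (J2 flow already set via bond 3)
β5 stroke at J2  (common-f at J2 fixed by 3)
β0 stroke at J1  (GY1: gyrator matches bond 1)
β2 stroke at R1  (J1 effort already set via bond 0)

1  (C1 all integral)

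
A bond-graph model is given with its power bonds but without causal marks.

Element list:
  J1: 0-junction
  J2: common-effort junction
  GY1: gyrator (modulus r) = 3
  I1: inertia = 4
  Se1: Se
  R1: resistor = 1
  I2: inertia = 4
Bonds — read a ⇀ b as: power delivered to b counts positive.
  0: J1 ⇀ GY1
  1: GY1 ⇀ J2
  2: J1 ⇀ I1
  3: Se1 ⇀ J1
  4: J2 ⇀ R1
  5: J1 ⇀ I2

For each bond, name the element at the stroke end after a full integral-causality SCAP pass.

#0 stroke at GY1
#1 stroke at GY1
#2 stroke at I1
#3 stroke at J1
#4 stroke at J2
#5 stroke at I2

β3 stroke→J1  (Se1 (Se) sets effort on bond)
β0 stroke→GY1  (common-e at J1 fixed by 3)
β2 stroke→I1  (J1 effort already set via bond 3)
β5 stroke→I2  (J1: bond 3 brought effort, rest push out)
β1 stroke→GY1  (GY1 both-in/both-out from 0)
β4 stroke→J2  (closing 0-jn rule on J2)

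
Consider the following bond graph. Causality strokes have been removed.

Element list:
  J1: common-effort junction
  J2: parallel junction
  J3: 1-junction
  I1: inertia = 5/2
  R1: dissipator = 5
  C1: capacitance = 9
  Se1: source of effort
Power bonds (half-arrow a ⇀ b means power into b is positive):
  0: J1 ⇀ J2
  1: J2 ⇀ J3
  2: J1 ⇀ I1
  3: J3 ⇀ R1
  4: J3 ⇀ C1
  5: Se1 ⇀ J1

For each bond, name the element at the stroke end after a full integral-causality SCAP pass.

β5 stroke at J1  (Se1: effort source, stroke at far end)
β0 stroke at J2  (J1: bond 5 brought effort, rest push out)
β2 stroke at I1  (common-e at J1 fixed by 5)
β1 stroke at J3  (common-e at J2 fixed by 0)
β4 stroke at J3  (prefer integral on C1)
β3 stroke at R1  (only one flow-in slot at J3)

β0 |J2
β1 |J3
β2 |I1
β3 |R1
β4 |J3
β5 |J1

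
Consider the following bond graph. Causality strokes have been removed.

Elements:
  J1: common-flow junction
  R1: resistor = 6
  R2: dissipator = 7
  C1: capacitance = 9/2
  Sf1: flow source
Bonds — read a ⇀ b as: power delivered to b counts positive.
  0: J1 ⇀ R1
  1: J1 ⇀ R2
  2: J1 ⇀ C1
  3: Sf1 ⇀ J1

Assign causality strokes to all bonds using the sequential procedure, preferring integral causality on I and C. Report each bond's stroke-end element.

bond 3 →Sf1  (Sf1 fixes flow; stroke at Sf1)
bond 0 →J1  (1-jn J1 has f-setter on 3)
bond 1 →J1  (J1: bond 3 brought flow, rest push out)
bond 2 →J1  (common-f at J1 fixed by 3)

bond 0 →J1
bond 1 →J1
bond 2 →J1
bond 3 →Sf1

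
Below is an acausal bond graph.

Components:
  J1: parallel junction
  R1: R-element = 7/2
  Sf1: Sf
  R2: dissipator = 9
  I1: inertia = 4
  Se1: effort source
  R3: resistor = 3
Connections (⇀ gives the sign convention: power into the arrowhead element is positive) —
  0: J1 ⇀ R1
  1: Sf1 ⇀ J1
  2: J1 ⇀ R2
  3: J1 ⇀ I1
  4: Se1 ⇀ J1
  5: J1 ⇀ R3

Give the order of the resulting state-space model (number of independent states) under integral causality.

1  (I1 all integral)

β1 stroke→Sf1  (Sf1: flow source, stroke at near end)
β4 stroke→J1  (source Se1 imposes e)
β0 stroke→R1  (J1: bond 4 brought effort, rest push out)
β2 stroke→R2  (common-e at J1 fixed by 4)
β3 stroke→I1  (J1 effort already set via bond 4)
β5 stroke→R3  (J1: bond 4 brought effort, rest push out)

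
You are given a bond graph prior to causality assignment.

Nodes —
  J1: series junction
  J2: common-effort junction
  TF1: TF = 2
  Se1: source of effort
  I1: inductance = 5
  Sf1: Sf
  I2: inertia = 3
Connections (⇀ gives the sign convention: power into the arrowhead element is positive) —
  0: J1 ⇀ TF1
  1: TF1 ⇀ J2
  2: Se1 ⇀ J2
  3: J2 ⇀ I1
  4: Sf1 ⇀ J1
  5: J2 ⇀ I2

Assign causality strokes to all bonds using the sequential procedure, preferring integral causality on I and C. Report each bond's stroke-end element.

#2 |J2  (Se1 fixes effort; stroke away)
#4 |Sf1  (Sf1 fixes flow; stroke at Sf1)
#0 |J1  (J1: bond 4 brought flow, rest push out)
#1 |TF1  (J2: bond 2 brought effort, rest push out)
#3 |I1  (common-e at J2 fixed by 2)
#5 |I2  (J2: bond 2 brought effort, rest push out)

b0 |J1
b1 |TF1
b2 |J2
b3 |I1
b4 |Sf1
b5 |I2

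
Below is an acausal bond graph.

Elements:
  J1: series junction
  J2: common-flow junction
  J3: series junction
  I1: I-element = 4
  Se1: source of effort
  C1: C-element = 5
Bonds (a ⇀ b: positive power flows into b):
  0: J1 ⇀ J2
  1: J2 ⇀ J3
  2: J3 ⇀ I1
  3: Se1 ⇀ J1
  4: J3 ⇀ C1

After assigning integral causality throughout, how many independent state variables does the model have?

b3 stroke at J1  (Se1: effort source, stroke at far end)
b0 stroke at J2  (closing 1-jn rule on J1)
b1 stroke at J3  (J2 needs exactly one f-in)
b2 stroke at I1  (I1: I, integral causality)
b4 stroke at J3  (1-jn J3 has f-setter on 2)

2  (C1, I1 all integral)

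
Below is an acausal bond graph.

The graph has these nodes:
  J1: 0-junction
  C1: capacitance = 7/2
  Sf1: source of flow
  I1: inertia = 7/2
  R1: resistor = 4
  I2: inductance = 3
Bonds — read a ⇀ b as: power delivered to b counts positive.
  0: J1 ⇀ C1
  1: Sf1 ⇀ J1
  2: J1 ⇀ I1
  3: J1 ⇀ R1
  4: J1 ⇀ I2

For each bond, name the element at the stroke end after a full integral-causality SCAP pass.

β0 |J1
β1 |Sf1
β2 |I1
β3 |R1
β4 |I2

#1 |Sf1  (Sf1 fixes flow; stroke at Sf1)
#0 |J1  (C1: C, integral causality)
#2 |I1  (0-jn J1 has e-setter on 0)
#3 |R1  (common-e at J1 fixed by 0)
#4 |I2  (0-jn J1 has e-setter on 0)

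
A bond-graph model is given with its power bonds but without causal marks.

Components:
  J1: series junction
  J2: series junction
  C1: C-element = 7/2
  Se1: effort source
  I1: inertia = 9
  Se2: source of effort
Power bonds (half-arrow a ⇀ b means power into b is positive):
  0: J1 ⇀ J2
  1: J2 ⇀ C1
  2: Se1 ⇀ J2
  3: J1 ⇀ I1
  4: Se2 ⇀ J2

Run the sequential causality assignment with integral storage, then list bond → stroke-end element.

b0 →J1
b1 →J2
b2 →J2
b3 →I1
b4 →J2

b2 stroke→J2  (Se1: effort source, stroke at far end)
b4 stroke→J2  (Se2 (Se) sets effort on bond)
b1 stroke→J2  (C1 integral (e out))
b0 stroke→J1  (J2: last free bond brings flow in)
b3 stroke→I1  (only one flow-in slot at J1)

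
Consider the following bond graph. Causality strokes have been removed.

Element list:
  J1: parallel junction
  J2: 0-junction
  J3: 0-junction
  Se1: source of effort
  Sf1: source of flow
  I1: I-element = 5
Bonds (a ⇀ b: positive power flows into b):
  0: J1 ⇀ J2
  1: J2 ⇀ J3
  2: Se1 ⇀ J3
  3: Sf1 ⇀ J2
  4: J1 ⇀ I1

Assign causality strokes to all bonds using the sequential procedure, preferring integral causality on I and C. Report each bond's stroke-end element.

bond 0 →J1
bond 1 →J2
bond 2 →J3
bond 3 →Sf1
bond 4 →I1

b2 →J3  (source Se1 imposes e)
b3 →Sf1  (Sf1 (Sf) sets flow on bond)
b1 →J2  (common-e at J3 fixed by 2)
b0 →J1  (common-e at J2 fixed by 1)
b4 →I1  (common-e at J1 fixed by 0)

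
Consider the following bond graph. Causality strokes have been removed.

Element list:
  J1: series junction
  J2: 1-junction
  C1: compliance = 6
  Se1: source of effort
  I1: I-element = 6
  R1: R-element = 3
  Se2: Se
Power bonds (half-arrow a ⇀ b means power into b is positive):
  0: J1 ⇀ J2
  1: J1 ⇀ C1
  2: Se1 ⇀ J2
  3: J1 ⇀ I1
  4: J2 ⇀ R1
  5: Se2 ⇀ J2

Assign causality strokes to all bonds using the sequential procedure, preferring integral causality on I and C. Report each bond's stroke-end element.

b2 →J2  (Se1: effort source, stroke at far end)
b5 →J2  (Se2 fixes effort; stroke away)
b1 →J1  (C1 outputs effort q/C1)
b3 →I1  (prefer integral on I1)
b0 →J1  (J1: bond 3 brought flow, rest push out)
b4 →J2  (common-f at J2 fixed by 0)

bond 0 stroke→J1
bond 1 stroke→J1
bond 2 stroke→J2
bond 3 stroke→I1
bond 4 stroke→J2
bond 5 stroke→J2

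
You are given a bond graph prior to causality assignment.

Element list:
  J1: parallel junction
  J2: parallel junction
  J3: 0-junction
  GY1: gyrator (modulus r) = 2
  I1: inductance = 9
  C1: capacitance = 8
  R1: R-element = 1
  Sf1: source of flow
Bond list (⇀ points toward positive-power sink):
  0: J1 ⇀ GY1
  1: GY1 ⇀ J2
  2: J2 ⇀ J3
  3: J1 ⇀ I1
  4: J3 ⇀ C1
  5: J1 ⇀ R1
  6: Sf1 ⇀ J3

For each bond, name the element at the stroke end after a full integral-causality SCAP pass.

β6 →Sf1  (Sf1: flow source, stroke at near end)
β3 →I1  (I1 outputs flow p/I1)
β4 →J3  (C1 integral (e out))
β2 →J2  (J3 effort already set via bond 4)
β1 →GY1  (common-e at J2 fixed by 2)
β0 →GY1  (through GY1, causality inverts; strokes same side of GY1)
β5 →J1  (only one effort-in slot at J1)

β0 stroke→GY1
β1 stroke→GY1
β2 stroke→J2
β3 stroke→I1
β4 stroke→J3
β5 stroke→J1
β6 stroke→Sf1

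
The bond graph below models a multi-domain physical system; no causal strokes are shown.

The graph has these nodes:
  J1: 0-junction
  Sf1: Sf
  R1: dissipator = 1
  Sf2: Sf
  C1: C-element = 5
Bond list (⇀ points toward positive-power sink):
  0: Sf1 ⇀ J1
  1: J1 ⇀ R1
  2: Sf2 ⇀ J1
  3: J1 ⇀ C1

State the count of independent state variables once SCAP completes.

1  (C1 all integral)

bond 0 →Sf1  (source Sf1 imposes f)
bond 2 →Sf2  (Sf2 fixes flow; stroke at Sf2)
bond 3 →J1  (C1 integral (e out))
bond 1 →R1  (J1 effort already set via bond 3)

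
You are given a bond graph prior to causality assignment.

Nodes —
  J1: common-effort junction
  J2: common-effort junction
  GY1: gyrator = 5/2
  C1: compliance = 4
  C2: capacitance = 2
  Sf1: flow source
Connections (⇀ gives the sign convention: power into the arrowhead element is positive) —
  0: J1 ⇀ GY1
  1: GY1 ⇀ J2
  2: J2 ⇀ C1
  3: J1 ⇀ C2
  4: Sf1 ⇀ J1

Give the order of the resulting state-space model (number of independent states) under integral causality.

2  (C1, C2 all integral)

bond 4 |Sf1  (Sf1 (Sf) sets flow on bond)
bond 2 |J2  (prefer integral on C1)
bond 1 |GY1  (0-jn J2 has e-setter on 2)
bond 0 |GY1  (GY1 both-in/both-out from 1)
bond 3 |J1  (J1: last free bond brings effort in)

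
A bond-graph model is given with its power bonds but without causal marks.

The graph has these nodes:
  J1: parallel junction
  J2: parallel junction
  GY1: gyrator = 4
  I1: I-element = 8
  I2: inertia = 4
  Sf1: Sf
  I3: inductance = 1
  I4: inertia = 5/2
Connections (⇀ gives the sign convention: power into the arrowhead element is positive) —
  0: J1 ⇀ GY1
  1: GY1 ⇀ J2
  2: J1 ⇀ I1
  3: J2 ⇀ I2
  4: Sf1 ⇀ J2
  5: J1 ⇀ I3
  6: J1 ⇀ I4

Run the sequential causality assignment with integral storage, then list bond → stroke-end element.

b0 stroke→J1
b1 stroke→J2
b2 stroke→I1
b3 stroke→I2
b4 stroke→Sf1
b5 stroke→I3
b6 stroke→I4

bond 4 stroke at Sf1  (source Sf1 imposes f)
bond 2 stroke at I1  (prefer integral on I1)
bond 3 stroke at I2  (I2: I, integral causality)
bond 1 stroke at J2  (closing 0-jn rule on J2)
bond 0 stroke at J1  (through GY1, causality inverts; strokes same side of GY1)
bond 5 stroke at I3  (0-jn J1 has e-setter on 0)
bond 6 stroke at I4  (J1 effort already set via bond 0)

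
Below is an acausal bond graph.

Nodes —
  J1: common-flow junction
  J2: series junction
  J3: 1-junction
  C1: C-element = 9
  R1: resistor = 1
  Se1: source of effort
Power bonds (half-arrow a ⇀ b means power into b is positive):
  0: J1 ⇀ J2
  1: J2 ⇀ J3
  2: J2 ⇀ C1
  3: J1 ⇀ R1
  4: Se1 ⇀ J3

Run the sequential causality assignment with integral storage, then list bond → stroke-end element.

#4 →J3  (source Se1 imposes e)
#1 →J2  (closing 1-jn rule on J3)
#2 →J2  (C1 integral (e out))
#0 →J1  (J2: last free bond brings flow in)
#3 →R1  (J1: last free bond brings flow in)

β0 →J1
β1 →J2
β2 →J2
β3 →R1
β4 →J3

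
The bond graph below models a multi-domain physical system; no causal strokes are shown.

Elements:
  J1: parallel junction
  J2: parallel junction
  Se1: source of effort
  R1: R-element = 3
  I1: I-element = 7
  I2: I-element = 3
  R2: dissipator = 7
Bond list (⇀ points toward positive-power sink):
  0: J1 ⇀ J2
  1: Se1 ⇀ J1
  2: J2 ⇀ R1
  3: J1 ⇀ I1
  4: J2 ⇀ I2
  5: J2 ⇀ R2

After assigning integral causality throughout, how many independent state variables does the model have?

β1 stroke at J1  (Se1 (Se) sets effort on bond)
β0 stroke at J2  (common-e at J1 fixed by 1)
β3 stroke at I1  (J1 effort already set via bond 1)
β2 stroke at R1  (0-jn J2 has e-setter on 0)
β4 stroke at I2  (J2 effort already set via bond 0)
β5 stroke at R2  (0-jn J2 has e-setter on 0)

2  (I1, I2 all integral)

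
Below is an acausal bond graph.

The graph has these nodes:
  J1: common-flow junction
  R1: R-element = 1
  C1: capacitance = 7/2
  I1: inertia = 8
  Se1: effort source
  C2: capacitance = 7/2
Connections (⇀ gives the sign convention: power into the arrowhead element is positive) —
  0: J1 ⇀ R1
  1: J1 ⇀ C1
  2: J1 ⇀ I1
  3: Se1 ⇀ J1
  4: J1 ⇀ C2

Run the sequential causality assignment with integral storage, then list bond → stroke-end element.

#3 stroke at J1  (Se1 fixes effort; stroke away)
#1 stroke at J1  (C1: C, integral causality)
#2 stroke at I1  (I1: I, integral causality)
#0 stroke at J1  (J1 flow already set via bond 2)
#4 stroke at J1  (J1: bond 2 brought flow, rest push out)

b0 |J1
b1 |J1
b2 |I1
b3 |J1
b4 |J1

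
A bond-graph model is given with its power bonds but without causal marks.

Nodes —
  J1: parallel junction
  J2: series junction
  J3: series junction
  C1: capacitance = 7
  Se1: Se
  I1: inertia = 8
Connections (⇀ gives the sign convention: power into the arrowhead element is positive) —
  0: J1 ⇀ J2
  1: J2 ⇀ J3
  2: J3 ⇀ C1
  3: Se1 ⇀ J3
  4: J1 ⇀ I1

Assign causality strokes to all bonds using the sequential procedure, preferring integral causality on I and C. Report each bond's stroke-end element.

bond 3 stroke at J3  (Se1 (Se) sets effort on bond)
bond 2 stroke at J3  (prefer integral on C1)
bond 1 stroke at J2  (J3 needs exactly one f-in)
bond 0 stroke at J1  (only one flow-in slot at J2)
bond 4 stroke at I1  (0-jn J1 has e-setter on 0)

bond 0 stroke at J1
bond 1 stroke at J2
bond 2 stroke at J3
bond 3 stroke at J3
bond 4 stroke at I1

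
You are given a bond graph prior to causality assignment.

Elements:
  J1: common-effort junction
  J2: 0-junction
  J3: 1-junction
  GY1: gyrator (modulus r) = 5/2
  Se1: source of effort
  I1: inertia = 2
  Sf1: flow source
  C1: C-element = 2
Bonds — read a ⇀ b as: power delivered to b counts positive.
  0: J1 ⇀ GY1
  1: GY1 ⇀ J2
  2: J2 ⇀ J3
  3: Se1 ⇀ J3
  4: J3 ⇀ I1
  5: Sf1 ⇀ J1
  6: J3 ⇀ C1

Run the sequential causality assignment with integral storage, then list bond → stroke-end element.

bond 3 stroke at J3  (Se1 fixes effort; stroke away)
bond 5 stroke at Sf1  (Sf1: flow source, stroke at near end)
bond 0 stroke at J1  (closing 0-jn rule on J1)
bond 1 stroke at J2  (through GY1, causality inverts; strokes same side of GY1)
bond 2 stroke at J3  (J2 effort already set via bond 1)
bond 4 stroke at I1  (I1 integral (f out))
bond 6 stroke at J3  (1-jn J3 has f-setter on 4)

b0 |J1
b1 |J2
b2 |J3
b3 |J3
b4 |I1
b5 |Sf1
b6 |J3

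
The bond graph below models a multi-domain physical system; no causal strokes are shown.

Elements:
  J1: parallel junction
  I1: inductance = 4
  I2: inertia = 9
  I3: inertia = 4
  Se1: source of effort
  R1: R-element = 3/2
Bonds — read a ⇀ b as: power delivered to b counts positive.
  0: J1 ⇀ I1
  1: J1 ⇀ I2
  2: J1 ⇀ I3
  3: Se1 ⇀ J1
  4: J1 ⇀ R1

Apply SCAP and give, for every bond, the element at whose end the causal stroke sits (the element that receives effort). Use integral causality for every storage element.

β0 stroke→I1
β1 stroke→I2
β2 stroke→I3
β3 stroke→J1
β4 stroke→R1

#3 |J1  (source Se1 imposes e)
#0 |I1  (J1: bond 3 brought effort, rest push out)
#1 |I2  (J1: bond 3 brought effort, rest push out)
#2 |I3  (common-e at J1 fixed by 3)
#4 |R1  (0-jn J1 has e-setter on 3)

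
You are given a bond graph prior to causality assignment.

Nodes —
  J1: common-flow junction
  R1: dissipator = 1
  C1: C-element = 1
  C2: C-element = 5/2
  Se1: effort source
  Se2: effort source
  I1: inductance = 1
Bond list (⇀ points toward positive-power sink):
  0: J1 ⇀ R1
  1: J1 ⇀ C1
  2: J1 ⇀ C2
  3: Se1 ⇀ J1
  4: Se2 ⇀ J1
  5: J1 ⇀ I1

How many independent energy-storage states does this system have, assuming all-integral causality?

3  (C1, C2, I1 all integral)

#3 stroke→J1  (Se1 (Se) sets effort on bond)
#4 stroke→J1  (Se2 fixes effort; stroke away)
#1 stroke→J1  (C1 integral (e out))
#2 stroke→J1  (prefer integral on C2)
#5 stroke→I1  (prefer integral on I1)
#0 stroke→J1  (J1 flow already set via bond 5)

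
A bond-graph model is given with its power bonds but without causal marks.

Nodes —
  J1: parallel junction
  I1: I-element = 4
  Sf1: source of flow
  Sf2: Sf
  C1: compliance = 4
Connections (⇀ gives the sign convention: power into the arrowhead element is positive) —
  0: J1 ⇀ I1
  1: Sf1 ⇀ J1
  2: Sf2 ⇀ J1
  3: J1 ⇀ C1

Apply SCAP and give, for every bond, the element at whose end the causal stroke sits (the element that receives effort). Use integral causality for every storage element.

β0 stroke→I1
β1 stroke→Sf1
β2 stroke→Sf2
β3 stroke→J1

#1 stroke at Sf1  (Sf1 fixes flow; stroke at Sf1)
#2 stroke at Sf2  (Sf2 (Sf) sets flow on bond)
#0 stroke at I1  (prefer integral on I1)
#3 stroke at J1  (J1 needs exactly one e-in)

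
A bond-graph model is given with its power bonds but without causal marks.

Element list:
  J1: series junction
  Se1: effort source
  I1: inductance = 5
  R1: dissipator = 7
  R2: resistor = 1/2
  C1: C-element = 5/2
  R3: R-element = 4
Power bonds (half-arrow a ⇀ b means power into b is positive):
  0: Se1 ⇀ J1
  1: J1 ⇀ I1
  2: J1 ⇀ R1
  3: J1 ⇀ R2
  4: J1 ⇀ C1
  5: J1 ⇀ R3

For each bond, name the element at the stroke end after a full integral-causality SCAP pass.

b0 |J1
b1 |I1
b2 |J1
b3 |J1
b4 |J1
b5 |J1

β0 |J1  (source Se1 imposes e)
β1 |I1  (I1 outputs flow p/I1)
β2 |J1  (J1 flow already set via bond 1)
β3 |J1  (J1: bond 1 brought flow, rest push out)
β4 |J1  (1-jn J1 has f-setter on 1)
β5 |J1  (common-f at J1 fixed by 1)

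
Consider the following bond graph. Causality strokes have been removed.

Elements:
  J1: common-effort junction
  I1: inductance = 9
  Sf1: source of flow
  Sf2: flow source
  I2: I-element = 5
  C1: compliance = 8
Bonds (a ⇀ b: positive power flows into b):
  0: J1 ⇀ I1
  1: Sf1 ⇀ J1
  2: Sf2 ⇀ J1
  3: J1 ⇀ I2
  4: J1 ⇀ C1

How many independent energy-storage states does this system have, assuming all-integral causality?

3  (C1, I1, I2 all integral)

β1 stroke at Sf1  (Sf1 (Sf) sets flow on bond)
β2 stroke at Sf2  (Sf2: flow source, stroke at near end)
β0 stroke at I1  (I1: I, integral causality)
β3 stroke at I2  (I2: I, integral causality)
β4 stroke at J1  (closing 0-jn rule on J1)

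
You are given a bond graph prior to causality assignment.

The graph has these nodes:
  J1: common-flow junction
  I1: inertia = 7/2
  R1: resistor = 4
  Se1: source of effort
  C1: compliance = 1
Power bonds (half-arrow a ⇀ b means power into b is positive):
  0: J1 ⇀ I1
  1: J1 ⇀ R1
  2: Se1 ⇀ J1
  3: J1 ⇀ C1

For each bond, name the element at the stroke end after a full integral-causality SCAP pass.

#0 stroke at I1
#1 stroke at J1
#2 stroke at J1
#3 stroke at J1

β2 |J1  (Se1: effort source, stroke at far end)
β0 |I1  (I1 integral (f out))
β1 |J1  (common-f at J1 fixed by 0)
β3 |J1  (common-f at J1 fixed by 0)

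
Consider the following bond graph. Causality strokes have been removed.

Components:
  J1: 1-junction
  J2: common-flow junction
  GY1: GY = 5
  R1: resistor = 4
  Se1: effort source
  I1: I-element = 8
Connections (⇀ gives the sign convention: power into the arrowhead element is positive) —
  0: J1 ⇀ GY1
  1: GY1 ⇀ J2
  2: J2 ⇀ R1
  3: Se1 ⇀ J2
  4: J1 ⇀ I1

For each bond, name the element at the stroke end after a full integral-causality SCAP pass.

β3 →J2  (Se1: effort source, stroke at far end)
β4 →I1  (prefer integral on I1)
β0 →J1  (J1 flow already set via bond 4)
β1 →J2  (GY1: gyrator matches bond 0)
β2 →R1  (closing 1-jn rule on J2)

β0 →J1
β1 →J2
β2 →R1
β3 →J2
β4 →I1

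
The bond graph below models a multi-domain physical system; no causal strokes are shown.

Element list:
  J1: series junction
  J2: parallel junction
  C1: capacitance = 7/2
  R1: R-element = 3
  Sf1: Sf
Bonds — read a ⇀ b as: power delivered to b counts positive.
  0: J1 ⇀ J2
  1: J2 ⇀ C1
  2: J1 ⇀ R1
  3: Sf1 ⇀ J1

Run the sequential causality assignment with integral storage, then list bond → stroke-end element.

#0 →J1
#1 →J2
#2 →J1
#3 →Sf1

β3 |Sf1  (Sf1 fixes flow; stroke at Sf1)
β0 |J1  (common-f at J1 fixed by 3)
β2 |J1  (J1: bond 3 brought flow, rest push out)
β1 |J2  (only one effort-in slot at J2)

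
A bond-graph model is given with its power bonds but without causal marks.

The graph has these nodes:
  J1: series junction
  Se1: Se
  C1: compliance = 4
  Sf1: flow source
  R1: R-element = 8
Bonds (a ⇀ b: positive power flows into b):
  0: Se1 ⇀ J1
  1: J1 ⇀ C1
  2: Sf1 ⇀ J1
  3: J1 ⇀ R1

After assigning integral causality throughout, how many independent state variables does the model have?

β0 stroke→J1  (Se1 fixes effort; stroke away)
β2 stroke→Sf1  (source Sf1 imposes f)
β1 stroke→J1  (J1 flow already set via bond 2)
β3 stroke→J1  (common-f at J1 fixed by 2)

1  (C1 all integral)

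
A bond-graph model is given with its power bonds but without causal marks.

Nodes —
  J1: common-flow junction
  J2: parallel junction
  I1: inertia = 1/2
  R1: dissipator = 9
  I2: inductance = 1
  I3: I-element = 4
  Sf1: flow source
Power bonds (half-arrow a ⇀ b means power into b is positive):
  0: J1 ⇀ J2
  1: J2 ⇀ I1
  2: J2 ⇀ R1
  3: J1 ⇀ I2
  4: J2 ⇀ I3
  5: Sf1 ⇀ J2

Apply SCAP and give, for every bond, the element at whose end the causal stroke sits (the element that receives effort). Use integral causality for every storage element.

b5 stroke→Sf1  (Sf1: flow source, stroke at near end)
b1 stroke→I1  (prefer integral on I1)
b3 stroke→I2  (I2 outputs flow p/I2)
b0 stroke→J1  (J1: bond 3 brought flow, rest push out)
b4 stroke→I3  (I3 outputs flow p/I3)
b2 stroke→J2  (J2: last free bond brings effort in)

#0 stroke at J1
#1 stroke at I1
#2 stroke at J2
#3 stroke at I2
#4 stroke at I3
#5 stroke at Sf1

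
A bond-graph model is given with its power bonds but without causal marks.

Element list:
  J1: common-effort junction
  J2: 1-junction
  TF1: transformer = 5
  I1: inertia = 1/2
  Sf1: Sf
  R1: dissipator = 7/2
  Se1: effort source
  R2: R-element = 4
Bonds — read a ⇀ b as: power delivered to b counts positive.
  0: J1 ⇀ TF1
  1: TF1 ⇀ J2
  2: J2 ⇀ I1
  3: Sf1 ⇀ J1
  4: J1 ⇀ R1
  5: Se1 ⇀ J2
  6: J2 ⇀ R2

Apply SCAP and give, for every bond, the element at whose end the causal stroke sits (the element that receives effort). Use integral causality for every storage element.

bond 3 stroke at Sf1  (source Sf1 imposes f)
bond 5 stroke at J2  (Se1: effort source, stroke at far end)
bond 2 stroke at I1  (prefer integral on I1)
bond 1 stroke at J2  (1-jn J2 has f-setter on 2)
bond 6 stroke at J2  (J2 flow already set via bond 2)
bond 0 stroke at TF1  (TF1 one-in-one-out from 1)
bond 4 stroke at J1  (J1: last free bond brings effort in)

bond 0 →TF1
bond 1 →J2
bond 2 →I1
bond 3 →Sf1
bond 4 →J1
bond 5 →J2
bond 6 →J2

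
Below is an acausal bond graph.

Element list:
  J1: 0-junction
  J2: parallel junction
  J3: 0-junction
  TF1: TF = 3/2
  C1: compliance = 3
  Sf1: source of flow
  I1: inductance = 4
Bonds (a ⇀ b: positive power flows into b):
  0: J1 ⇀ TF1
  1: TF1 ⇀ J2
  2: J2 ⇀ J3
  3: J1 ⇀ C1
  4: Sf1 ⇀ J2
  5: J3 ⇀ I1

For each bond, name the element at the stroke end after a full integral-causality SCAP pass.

bond 0 |TF1
bond 1 |J2
bond 2 |J3
bond 3 |J1
bond 4 |Sf1
bond 5 |I1

bond 4 →Sf1  (Sf1 fixes flow; stroke at Sf1)
bond 3 →J1  (C1: C, integral causality)
bond 0 →TF1  (common-e at J1 fixed by 3)
bond 1 →J2  (through TF1, causality passes straight; one stroke at TF1)
bond 2 →J3  (0-jn J2 has e-setter on 1)
bond 5 →I1  (J3: bond 2 brought effort, rest push out)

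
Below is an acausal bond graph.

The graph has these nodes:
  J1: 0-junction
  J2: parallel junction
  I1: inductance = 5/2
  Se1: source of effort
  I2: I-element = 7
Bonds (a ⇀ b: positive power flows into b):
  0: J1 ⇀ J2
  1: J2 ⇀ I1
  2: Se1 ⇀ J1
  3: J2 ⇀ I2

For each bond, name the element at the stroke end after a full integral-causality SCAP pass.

bond 2 stroke→J1  (source Se1 imposes e)
bond 0 stroke→J2  (common-e at J1 fixed by 2)
bond 1 stroke→I1  (common-e at J2 fixed by 0)
bond 3 stroke→I2  (J2: bond 0 brought effort, rest push out)

b0 stroke at J2
b1 stroke at I1
b2 stroke at J1
b3 stroke at I2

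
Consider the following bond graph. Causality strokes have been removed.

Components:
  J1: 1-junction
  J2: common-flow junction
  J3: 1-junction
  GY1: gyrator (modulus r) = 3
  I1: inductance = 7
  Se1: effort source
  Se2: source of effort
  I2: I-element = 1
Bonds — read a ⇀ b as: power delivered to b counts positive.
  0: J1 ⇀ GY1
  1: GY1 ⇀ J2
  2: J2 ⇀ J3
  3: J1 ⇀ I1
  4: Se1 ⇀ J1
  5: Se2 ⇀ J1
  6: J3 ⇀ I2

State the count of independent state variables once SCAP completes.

bond 4 |J1  (Se1: effort source, stroke at far end)
bond 5 |J1  (source Se2 imposes e)
bond 3 |I1  (I1 outputs flow p/I1)
bond 0 |J1  (common-f at J1 fixed by 3)
bond 1 |J2  (GY GY1: same side as bond 0)
bond 2 |J3  (only one flow-in slot at J2)
bond 6 |I2  (J3 needs exactly one f-in)

2  (I1, I2 all integral)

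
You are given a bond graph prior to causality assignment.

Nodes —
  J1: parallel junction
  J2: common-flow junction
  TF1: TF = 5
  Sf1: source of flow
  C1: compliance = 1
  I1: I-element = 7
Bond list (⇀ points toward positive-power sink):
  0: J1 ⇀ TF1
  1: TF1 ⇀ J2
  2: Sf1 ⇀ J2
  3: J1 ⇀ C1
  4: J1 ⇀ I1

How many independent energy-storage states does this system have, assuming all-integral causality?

2  (C1, I1 all integral)

bond 2 stroke at Sf1  (Sf1: flow source, stroke at near end)
bond 1 stroke at J2  (J2: bond 2 brought flow, rest push out)
bond 0 stroke at TF1  (TF1: transformer flips bond 1)
bond 3 stroke at J1  (prefer integral on C1)
bond 4 stroke at I1  (common-e at J1 fixed by 3)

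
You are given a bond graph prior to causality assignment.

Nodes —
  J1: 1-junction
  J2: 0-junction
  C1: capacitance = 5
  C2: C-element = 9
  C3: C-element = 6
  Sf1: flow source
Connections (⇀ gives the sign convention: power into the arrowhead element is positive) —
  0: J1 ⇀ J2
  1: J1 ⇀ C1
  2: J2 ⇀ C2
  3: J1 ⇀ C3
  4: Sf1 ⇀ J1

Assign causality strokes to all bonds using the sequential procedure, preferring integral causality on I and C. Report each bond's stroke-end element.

b0 |J1
b1 |J1
b2 |J2
b3 |J1
b4 |Sf1

#4 →Sf1  (source Sf1 imposes f)
#0 →J1  (J1: bond 4 brought flow, rest push out)
#1 →J1  (J1 flow already set via bond 4)
#3 →J1  (1-jn J1 has f-setter on 4)
#2 →J2  (closing 0-jn rule on J2)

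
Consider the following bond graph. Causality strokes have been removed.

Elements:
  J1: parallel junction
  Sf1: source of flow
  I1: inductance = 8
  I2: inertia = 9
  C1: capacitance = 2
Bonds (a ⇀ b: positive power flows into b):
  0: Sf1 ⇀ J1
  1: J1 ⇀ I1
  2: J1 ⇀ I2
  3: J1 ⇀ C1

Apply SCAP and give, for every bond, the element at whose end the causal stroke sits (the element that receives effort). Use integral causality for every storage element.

β0 stroke at Sf1  (source Sf1 imposes f)
β1 stroke at I1  (I1: I, integral causality)
β2 stroke at I2  (I2 integral (f out))
β3 stroke at J1  (J1: last free bond brings effort in)

#0 stroke→Sf1
#1 stroke→I1
#2 stroke→I2
#3 stroke→J1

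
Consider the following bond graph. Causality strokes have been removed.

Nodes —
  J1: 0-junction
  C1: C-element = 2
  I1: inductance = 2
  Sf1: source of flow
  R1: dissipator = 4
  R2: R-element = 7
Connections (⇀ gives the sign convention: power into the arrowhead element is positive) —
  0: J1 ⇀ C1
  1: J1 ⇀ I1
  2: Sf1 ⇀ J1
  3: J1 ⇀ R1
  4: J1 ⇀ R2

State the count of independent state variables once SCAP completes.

b2 |Sf1  (Sf1 (Sf) sets flow on bond)
b0 |J1  (prefer integral on C1)
b1 |I1  (J1 effort already set via bond 0)
b3 |R1  (common-e at J1 fixed by 0)
b4 |R2  (common-e at J1 fixed by 0)

2  (C1, I1 all integral)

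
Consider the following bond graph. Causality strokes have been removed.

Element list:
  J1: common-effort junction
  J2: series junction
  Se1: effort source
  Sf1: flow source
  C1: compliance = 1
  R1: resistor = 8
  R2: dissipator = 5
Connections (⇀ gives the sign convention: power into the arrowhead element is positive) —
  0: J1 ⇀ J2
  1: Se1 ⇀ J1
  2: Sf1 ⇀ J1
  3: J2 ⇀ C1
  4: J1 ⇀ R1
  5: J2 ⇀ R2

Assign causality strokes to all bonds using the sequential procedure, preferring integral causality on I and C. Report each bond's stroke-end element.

#1 →J1  (Se1 fixes effort; stroke away)
#2 →Sf1  (Sf1 fixes flow; stroke at Sf1)
#0 →J2  (J1: bond 1 brought effort, rest push out)
#4 →R1  (0-jn J1 has e-setter on 1)
#3 →J2  (C1 outputs effort q/C1)
#5 →R2  (J2 needs exactly one f-in)

bond 0 stroke at J2
bond 1 stroke at J1
bond 2 stroke at Sf1
bond 3 stroke at J2
bond 4 stroke at R1
bond 5 stroke at R2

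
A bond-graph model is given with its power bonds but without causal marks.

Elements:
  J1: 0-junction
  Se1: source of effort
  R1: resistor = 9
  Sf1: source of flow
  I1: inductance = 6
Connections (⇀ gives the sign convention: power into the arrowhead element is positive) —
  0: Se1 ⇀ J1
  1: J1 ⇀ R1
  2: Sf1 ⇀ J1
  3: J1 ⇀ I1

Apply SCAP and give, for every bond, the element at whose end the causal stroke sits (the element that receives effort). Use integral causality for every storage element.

#0 stroke→J1  (Se1 fixes effort; stroke away)
#2 stroke→Sf1  (Sf1 fixes flow; stroke at Sf1)
#1 stroke→R1  (0-jn J1 has e-setter on 0)
#3 stroke→I1  (common-e at J1 fixed by 0)

bond 0 →J1
bond 1 →R1
bond 2 →Sf1
bond 3 →I1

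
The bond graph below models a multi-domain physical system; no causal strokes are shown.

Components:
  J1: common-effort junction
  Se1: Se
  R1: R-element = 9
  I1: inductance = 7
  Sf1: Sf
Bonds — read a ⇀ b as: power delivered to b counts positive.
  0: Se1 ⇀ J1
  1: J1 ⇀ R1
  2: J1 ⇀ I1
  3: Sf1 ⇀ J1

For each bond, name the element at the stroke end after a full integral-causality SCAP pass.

b0 →J1  (Se1 (Se) sets effort on bond)
b3 →Sf1  (Sf1 (Sf) sets flow on bond)
b1 →R1  (J1: bond 0 brought effort, rest push out)
b2 →I1  (common-e at J1 fixed by 0)

#0 stroke at J1
#1 stroke at R1
#2 stroke at I1
#3 stroke at Sf1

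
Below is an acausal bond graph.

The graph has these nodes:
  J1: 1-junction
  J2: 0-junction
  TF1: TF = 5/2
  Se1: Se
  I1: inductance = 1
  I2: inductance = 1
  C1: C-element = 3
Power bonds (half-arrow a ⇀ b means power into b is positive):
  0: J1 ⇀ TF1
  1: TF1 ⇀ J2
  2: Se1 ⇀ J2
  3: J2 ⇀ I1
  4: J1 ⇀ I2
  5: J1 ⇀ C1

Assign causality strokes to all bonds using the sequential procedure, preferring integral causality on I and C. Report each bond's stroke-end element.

β0 →J1
β1 →TF1
β2 →J2
β3 →I1
β4 →I2
β5 →J1

β2 stroke at J2  (Se1: effort source, stroke at far end)
β1 stroke at TF1  (J2 effort already set via bond 2)
β3 stroke at I1  (J2 effort already set via bond 2)
β0 stroke at J1  (TF1 one-in-one-out from 1)
β4 stroke at I2  (I2 integral (f out))
β5 stroke at J1  (J1: bond 4 brought flow, rest push out)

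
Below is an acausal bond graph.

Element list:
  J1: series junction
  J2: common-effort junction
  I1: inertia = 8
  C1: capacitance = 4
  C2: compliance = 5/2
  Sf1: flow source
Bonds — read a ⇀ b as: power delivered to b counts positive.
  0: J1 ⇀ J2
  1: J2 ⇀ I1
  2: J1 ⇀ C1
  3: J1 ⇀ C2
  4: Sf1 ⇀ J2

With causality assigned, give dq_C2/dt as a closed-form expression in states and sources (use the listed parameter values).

#4 →Sf1  (Sf1 fixes flow; stroke at Sf1)
#1 →I1  (I1 integral (f out))
#0 →J2  (only one effort-in slot at J2)
#2 →J1  (1-jn J1 has f-setter on 0)
#3 →J1  (common-f at J1 fixed by 0)

dq_C2/dt = -F_Sf1 + p_I1/8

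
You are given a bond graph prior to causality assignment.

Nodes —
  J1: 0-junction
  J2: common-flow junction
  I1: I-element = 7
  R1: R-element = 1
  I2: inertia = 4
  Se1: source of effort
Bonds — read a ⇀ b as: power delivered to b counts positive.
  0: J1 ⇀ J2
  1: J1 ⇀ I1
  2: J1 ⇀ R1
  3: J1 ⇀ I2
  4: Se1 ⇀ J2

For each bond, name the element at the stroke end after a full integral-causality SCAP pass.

b4 stroke at J2  (Se1 fixes effort; stroke away)
b0 stroke at J1  (J2 needs exactly one f-in)
b1 stroke at I1  (J1: bond 0 brought effort, rest push out)
b2 stroke at R1  (J1 effort already set via bond 0)
b3 stroke at I2  (0-jn J1 has e-setter on 0)

b0 stroke→J1
b1 stroke→I1
b2 stroke→R1
b3 stroke→I2
b4 stroke→J2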